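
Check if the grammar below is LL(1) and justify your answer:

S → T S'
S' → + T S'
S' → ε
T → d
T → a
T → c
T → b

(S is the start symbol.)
A grammar is LL(1) if for each non-terminal N with multiple productions, the predict sets of those productions are pairwise disjoint, where PREDICT(N → α) = (FIRST(α) \ {ε}) ∪ (FOLLOW(N) if α ⇒* ε).

Relevant sets:
  FOLLOW(S') = { $ }

For S':
  PREDICT(S' → '+' T S') = { '+' }
  PREDICT(S' → ε) = { $ }
For T:
  PREDICT(T → d) = { 'd' }
  PREDICT(T → a) = { 'a' }
  PREDICT(T → c) = { 'c' }
  PREDICT(T → b) = { 'b' }
S has a single production, so nothing to check there.

All predict sets are disjoint. The grammar IS LL(1).

Answer: Yes, the grammar is LL(1).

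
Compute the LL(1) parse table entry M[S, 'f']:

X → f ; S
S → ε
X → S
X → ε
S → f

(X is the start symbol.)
To find M[S, 'f'], we find productions for S where 'f' is in the predict set (PREDICT(N → α) = (FIRST(α) \ {ε}) ∪ (FOLLOW(N) if α ⇒* ε)).

Relevant sets:
  FOLLOW(S) = { $ }

S → ε: PREDICT = { $ }
S → f: PREDICT = { 'f' }
  'f' is in predict set, so this production goes in M[S, 'f']

M[S, 'f'] = S → f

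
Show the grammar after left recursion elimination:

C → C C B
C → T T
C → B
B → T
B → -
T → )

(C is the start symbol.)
C → T T C'
C → B C'
C' → C B C'
C' → ε
B → T
B → -
T → )

C is directly left-recursive. The standard transformation for
  A → A α₁ | ... | A α_m | β₁ | ... | β_n
is
  A  → β₁ A' | ... | β_n A'
  A' → α₁ A' | ... | α_m A' | ε

C → T T becomes C → T T C'
C → B becomes C → B C'
C → C C B becomes C' → C B C'
Add C' → ε

Productions for other non-terminals are unchanged:
  B → T
  B → -
  T → )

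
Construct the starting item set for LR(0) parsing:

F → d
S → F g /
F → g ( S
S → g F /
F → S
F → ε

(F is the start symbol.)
{ [F → . S], [F → . d], [F → . g ( S], [F → .], [F' → . F], [S → . F g /], [S → . g F /] }

First, augment the grammar with F' → F
I₀ = CLOSURE({ [F' → . F] }):
  [F' → . F] has the dot before F: add [F → . d], [F → . g ( S], [F → . S], [F → .]
  [F → . S] has the dot before S: add [S → . F g /], [S → . g F /]
No further items can be added.

I₀ = { [F → . S], [F → . d], [F → . g ( S], [F → .], [F' → . F], [S → . F g /], [S → . g F /] }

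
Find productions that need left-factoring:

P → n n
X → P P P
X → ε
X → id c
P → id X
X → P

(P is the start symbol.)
Yes, X has productions with common prefix 'P'

Left-factoring is needed when two productions for the same non-terminal
share a common prefix on the right-hand side.

Productions for P:
  P → n n
  P → id X
Productions for X:
  X → P P P
  X → ε
  X → id c
  X → P

Found common prefix 'P' in productions for X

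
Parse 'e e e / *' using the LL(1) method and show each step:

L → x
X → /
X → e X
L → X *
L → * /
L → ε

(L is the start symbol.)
LL(1) parsing maintains a stack (initially the start symbol over $) and the input. At each step: if the stack top is a terminal, match it against the current input token; if it is a non-terminal N, replace it with the RHS of M[N, lookahead] (the unique production whose predict set contains the lookahead).

Stack is shown with the top on the left.

Stack    Input        Action
----------------------------
L $      e e e / * $  output L → X *
X * $    e e e / * $  output X → e X
e X * $  e e e / * $  match 'e'
X * $    e e / * $    output X → e X
e X * $  e e / * $    match 'e'
X * $    e / * $      output X → e X
e X * $  e / * $      match 'e'
X * $    / * $        output X → /
/ * $    / * $        match '/'
* $      * $          match '*'
$        $            accept

The string is accepted.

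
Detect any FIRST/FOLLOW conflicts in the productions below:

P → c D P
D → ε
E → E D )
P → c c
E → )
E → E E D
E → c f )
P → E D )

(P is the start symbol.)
Nullable non-terminals: D.
D has a nullable alternative but only one production, so nothing to check.

E, P have no nullable alternative, so no FIRST/FOLLOW check is needed there.

No FIRST/FOLLOW conflicts found.

Answer: No FIRST/FOLLOW conflicts.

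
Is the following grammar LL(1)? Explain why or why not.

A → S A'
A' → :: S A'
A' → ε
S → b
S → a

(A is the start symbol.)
Relevant sets:
  FOLLOW(A') = { $ }

For A':
  PREDICT(A' → :: S A') = { '::' }
  PREDICT(A' → ε) = { $ }
For S:
  PREDICT(S → b) = { 'b' }
  PREDICT(S → a) = { 'a' }
A has a single production, so nothing to check there.

All predict sets are disjoint. The grammar IS LL(1).

Answer: Yes, the grammar is LL(1).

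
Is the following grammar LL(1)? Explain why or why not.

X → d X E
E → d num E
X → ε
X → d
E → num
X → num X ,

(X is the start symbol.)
No. Predict set conflict for X: { 'd' }

A grammar is LL(1) if for each non-terminal N with multiple productions, the predict sets of those productions are pairwise disjoint, where PREDICT(N → α) = (FIRST(α) \ {ε}) ∪ (FOLLOW(N) if α ⇒* ε).

Relevant sets:
  FOLLOW(X) = { $, ',', 'd', 'num' }

For X:
  PREDICT(X → d X E) = { 'd' }
  PREDICT(X → ε) = { $, ',', 'd', 'num' }
  PREDICT(X → d) = { 'd' }
  PREDICT(X → num X ',') = { 'num' }
For E:
  PREDICT(E → d num E) = { 'd' }
  PREDICT(E → num) = { 'num' }

Conflict found: Predict set conflict for X: { 'd' }
The grammar is NOT LL(1).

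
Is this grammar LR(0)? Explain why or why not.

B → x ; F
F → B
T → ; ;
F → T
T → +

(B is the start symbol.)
Yes, the grammar is LR(0)

A grammar is LR(0) if no state in the canonical LR(0) collection has:
  - both a shift item (dot before a terminal) and a complete item (shift-reduce conflict), or
  - two or more complete items (reduce-reduce conflict; the accept item [B' → B .] counts as a complete item here).

Augment with B' → B and build the canonical LR(0) collection (I0 = CLOSURE({[B' → . B]}), then GOTO on every symbol after a dot until no new states appear). It has 10 states:
  I0: { [B → . x ; F], [B' → . B] }  — shift
  I1: { [B' → B .] }  — accept
  I2: { [B → x . ; F] }  — shift
  I3: { [B → . x ; F], [B → x ; . F], [F → . B], [F → . T], [T → . +], [T → . ; ;] }  — shift
  I4: { [T → + .] }  — reduce
  I5: { [T → ; . ;] }  — shift
  I6: { [F → B .] }  — reduce
  I7: { [B → x ; F .] }  — reduce
  I8: { [F → T .] }  — reduce
  I9: { [T → ; ; .] }  — reduce

Every state is either a pure shift/goto state or contains exactly one complete item and nothing to shift — no conflicts. The grammar is LR(0).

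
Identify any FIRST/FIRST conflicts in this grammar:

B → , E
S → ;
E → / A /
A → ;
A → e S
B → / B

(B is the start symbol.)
No FIRST/FIRST conflicts.

Productions for B:
  B → , E: FIRST = { ',' }
  B → / B: FIRST = { '/' }
Productions for A:
  A → ;: FIRST = { ';' }
  A → e S: FIRST = { 'e' }
S, E have only one production, so no FIRST/FIRST conflict is possible there.

All alternatives of each non-terminal have pairwise disjoint FIRST sets.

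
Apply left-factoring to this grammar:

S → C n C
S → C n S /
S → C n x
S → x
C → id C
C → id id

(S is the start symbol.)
S → C n S'
S' → C
S' → S /
S' → x
S → x
C → id C'
C' → C
C' → id

Left-factoring transforms A → αβ₁ | αβ₂ into A → αA' and A' → β₁ | β₂
(α is the longest common prefix among the alternatives). Repeat until
no nonterminal has two alternatives with a common prefix.

Round 1: S has alternatives sharing prefix 'C n'. Introduce S': S → C n S'
  Add: S' → C
  Add: S' → S /
  Add: S' → x

Round 2: C has alternatives sharing prefix 'id'. Introduce C': C → id C'
  Add: C' → C
  Add: C' → id

No remaining common prefixes — done.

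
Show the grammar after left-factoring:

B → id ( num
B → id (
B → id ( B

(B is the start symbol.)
Left-factoring transforms A → αβ₁ | αβ₂ into A → αA' and A' → β₁ | β₂
(α is the longest common prefix among the alternatives). Repeat until
no nonterminal has two alternatives with a common prefix.

Round 1: B has alternatives sharing prefix 'id ('. Introduce B': B → id ( B'
  Add: B' → num
  Add: B' → ε
  Add: B' → B

No remaining common prefixes — done.

Resulting grammar:
B → id ( B'
B' → num
B' → ε
B' → B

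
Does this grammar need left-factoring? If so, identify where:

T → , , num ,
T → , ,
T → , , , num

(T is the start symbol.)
Left-factoring is needed when two productions for the same non-terminal
share a common prefix on the right-hand side.

Productions for T:
  T → , , num ,
  T → , ,
  T → , , , num

Found common prefix ', ,' in productions for T

Answer: Yes, T has productions with common prefix ', ,'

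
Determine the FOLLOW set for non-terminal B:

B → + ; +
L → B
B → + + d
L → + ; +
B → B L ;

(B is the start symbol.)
{ $, '+', ';' }

To compute FOLLOW(B), find every occurrence of B on a right-hand side N → α B β: add FIRST(β) \ {ε}, and if β is empty or nullable also add FOLLOW(N). Iterate to a fixed point.

B is the start symbol, so $ ∈ FOLLOW(B).
In L → B: B is at the end, add FOLLOW(L)
In B → B L ;: B is followed by L ';', add FIRST(L ';') \ {ε} = { '+' }

The FOLLOW sets referred to above (computed the same way, to a fixed point):
  FOLLOW(L) = { ';' }

Taking the union: FOLLOW(B) = { $, '+', ';' }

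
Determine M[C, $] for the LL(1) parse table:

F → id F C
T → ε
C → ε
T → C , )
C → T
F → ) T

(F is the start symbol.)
C → ε, C → T

To find M[C, $], we find productions for C where $ is in the predict set (PREDICT(N → α) = (FIRST(α) \ {ε}) ∪ (FOLLOW(N) if α ⇒* ε)).

Relevant sets:
  FIRST(T) = { ',', ε }
  FOLLOW(C) = { $, ',' }

C → ε: PREDICT = { $, ',' }
  $ is in predict set, so this production goes in M[C, $]
C → T: PREDICT = { $, ',' }
  $ is in predict set, so this production goes in M[C, $]

M[C, $] = C → ε, C → T  (a multiply-defined cell — the grammar is not LL(1))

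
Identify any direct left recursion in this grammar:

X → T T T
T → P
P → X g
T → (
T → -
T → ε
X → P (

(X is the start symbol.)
No direct left recursion

Direct left recursion occurs when N → N α for some non-terminal N (the right-hand side begins with the left-hand side itself).

X → T T T: starts with T
T → P: starts with P
P → X g: starts with X
T → (: starts with '('
T → -: starts with '-'
T → ε: starts with ε
X → P (: starts with P

No direct left recursion found.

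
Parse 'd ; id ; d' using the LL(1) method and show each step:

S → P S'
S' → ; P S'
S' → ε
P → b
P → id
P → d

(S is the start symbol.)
Stack is shown with the top on the left.

Stack     Input         Action
------------------------------
S $       d ; id ; d $  output S → P S'
P S' $    d ; id ; d $  output P → d
d S' $    d ; id ; d $  match 'd'
S' $      ; id ; d $    output S' → ; P S'
; P S' $  ; id ; d $    match ';'
P S' $    id ; d $      output P → id
id S' $   id ; d $      match 'id'
S' $      ; d $         output S' → ; P S'
; P S' $  ; d $         match ';'
P S' $    d $           output P → d
d S' $    d $           match 'd'
S' $      $             output S' → ε
$         $             accept

The string is accepted.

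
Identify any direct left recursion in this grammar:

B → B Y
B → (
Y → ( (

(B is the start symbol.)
B → B Y: LEFT RECURSIVE (starts with B)
B → (: starts with '('
Y → ( (: starts with '('

The grammar has direct left recursion on: B.

Answer: Yes, B is left-recursive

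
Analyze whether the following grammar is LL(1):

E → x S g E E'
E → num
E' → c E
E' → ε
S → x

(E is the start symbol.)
A grammar is LL(1) if for each non-terminal N with multiple productions, the predict sets of those productions are pairwise disjoint, where PREDICT(N → α) = (FIRST(α) \ {ε}) ∪ (FOLLOW(N) if α ⇒* ε).

Relevant sets:
  FOLLOW(E') = { $, 'c' }

For E:
  PREDICT(E → x S g E E') = { 'x' }
  PREDICT(E → num) = { 'num' }
For E':
  PREDICT(E' → c E) = { 'c' }
  PREDICT(E' → ε) = { $, 'c' }
S has a single production, so nothing to check there.

Conflict found: Predict set conflict for E': { 'c' }
The grammar is NOT LL(1).

Answer: No. Predict set conflict for E': { 'c' }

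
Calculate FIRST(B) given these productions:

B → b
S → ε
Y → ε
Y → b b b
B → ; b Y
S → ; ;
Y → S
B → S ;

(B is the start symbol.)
To compute FIRST(B), examine every production with B on the left-hand side, reading each right-hand side left to right until a non-nullable symbol is reached.

FIRST sets of the other non-terminals involved (by the same procedure, iterated to a fixed point):
  FIRST(S) = { ';', ε }

From B → b:
  - b is a terminal: add 'b' and stop
From B → ; b Y:
  - ';' is a terminal: add ';' and stop
From B → S ;:
  - S is a non-terminal: add FIRST(S) \ {ε} = { ';' }
    S is nullable, so continue to the next symbol
  - ';' is a terminal: add ';' and stop

Collecting: FIRST(B) = { ';', 'b' }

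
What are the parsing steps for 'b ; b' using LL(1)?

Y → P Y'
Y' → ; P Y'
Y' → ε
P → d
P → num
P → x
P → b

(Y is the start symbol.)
Stack is shown with the top on the left.

Stack     Input    Action
-------------------------
Y $       b ; b $  output Y → P Y'
P Y' $    b ; b $  output P → b
b Y' $    b ; b $  match 'b'
Y' $      ; b $    output Y' → ; P Y'
; P Y' $  ; b $    match ';'
P Y' $    b $      output P → b
b Y' $    b $      match 'b'
Y' $      $        output Y' → ε
$         $        accept

The string is accepted.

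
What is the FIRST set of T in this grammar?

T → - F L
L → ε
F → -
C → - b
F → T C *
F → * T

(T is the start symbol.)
To compute FIRST(T), examine every production with T on the left-hand side, reading each right-hand side left to right until a non-nullable symbol is reached.

From T → - F L:
  - '-' is a terminal: add '-' and stop

Collecting: FIRST(T) = { '-' }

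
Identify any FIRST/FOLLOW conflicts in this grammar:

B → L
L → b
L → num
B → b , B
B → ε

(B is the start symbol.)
A FIRST/FOLLOW conflict occurs when a non-terminal N has a nullable alternative N → β (β ⇒* ε) and another alternative N → α with FIRST(α) ∩ FOLLOW(N) ≠ ∅: on such a lookahead the parser cannot decide between expanding α and letting N vanish via β.

Nullable non-terminals: B.
FIRST sets used below: FIRST(L) = { 'b', 'num' }

B: nullable alternative(s) B → ε; FOLLOW(B) = { $ }
  B → L: FIRST \ {ε} = { 'b', 'num' } — disjoint from FOLLOW(B)
  B → b , B: FIRST \ {ε} = { 'b' } — disjoint from FOLLOW(B)
  B → ε: FIRST \ {ε} = { } — this is the only nullable alternative, skip

L has no nullable alternative, so no FIRST/FOLLOW check is needed there.

No FIRST/FOLLOW conflicts found.

Answer: No FIRST/FOLLOW conflicts.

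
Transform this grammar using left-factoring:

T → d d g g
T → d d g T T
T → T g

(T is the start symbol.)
T → d d g T'
T' → g
T' → T T
T → T g

Left-factoring transforms A → αβ₁ | αβ₂ into A → αA' and A' → β₁ | β₂
(α is the longest common prefix among the alternatives). Repeat until
no nonterminal has two alternatives with a common prefix.

Round 1: T has alternatives sharing prefix 'd d g'. Introduce T': T → d d g T'
  Add: T' → g
  Add: T' → T T

No remaining common prefixes — done.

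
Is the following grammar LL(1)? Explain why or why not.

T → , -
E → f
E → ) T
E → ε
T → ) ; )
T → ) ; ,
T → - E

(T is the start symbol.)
No. Predict set conflict for T: { ')' }

Relevant sets:
  FOLLOW(E) = { $ }

For T:
  PREDICT(T → ',' '-') = { ',' }
  PREDICT(T → ')' ';' ')') = { ')' }
  PREDICT(T → ')' ';' ',') = { ')' }
  PREDICT(T → '-' E) = { '-' }
For E:
  PREDICT(E → f) = { 'f' }
  PREDICT(E → ')' T) = { ')' }
  PREDICT(E → ε) = { $ }

Conflict found: Predict set conflict for T: { ')' }
The grammar is NOT LL(1).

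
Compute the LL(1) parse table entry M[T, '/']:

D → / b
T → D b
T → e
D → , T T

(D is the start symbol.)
T → D b

To find M[T, '/'], we find productions for T where '/' is in the predict set (PREDICT(N → α) = (FIRST(α) \ {ε}) ∪ (FOLLOW(N) if α ⇒* ε)).

Relevant sets:
  FIRST(D) = { ',', '/' }

T → D b: PREDICT = { ',', '/' }
  '/' is in predict set, so this production goes in M[T, '/']
T → e: PREDICT = { 'e' }

M[T, '/'] = T → D b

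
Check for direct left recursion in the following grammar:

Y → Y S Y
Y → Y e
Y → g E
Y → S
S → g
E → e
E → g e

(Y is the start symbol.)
Direct left recursion occurs when N → N α for some non-terminal N (the right-hand side begins with the left-hand side itself).

Y → Y S Y: LEFT RECURSIVE (starts with Y)
Y → Y e: LEFT RECURSIVE (starts with Y)
Y → g E: starts with g
Y → S: starts with S
S → g: starts with g
E → e: starts with e
E → g e: starts with g

The grammar has direct left recursion on: Y.

Answer: Yes, Y is left-recursive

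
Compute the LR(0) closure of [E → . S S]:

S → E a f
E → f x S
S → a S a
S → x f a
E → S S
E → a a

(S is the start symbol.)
{ [E → . S S], [E → . a a], [E → . f x S], [S → . E a f], [S → . a S a], [S → . x f a] }

Start with: [E → . S S]
  [E → . S S] has the dot before S: add [S → . E a f], [S → . a S a], [S → . x f a]
  [S → . E a f] has the dot before E: add [E → . f x S], [E → . a a]
No further items can be added.

CLOSURE = { [E → . S S], [E → . a a], [E → . f x S], [S → . E a f], [S → . a S a], [S → . x f a] }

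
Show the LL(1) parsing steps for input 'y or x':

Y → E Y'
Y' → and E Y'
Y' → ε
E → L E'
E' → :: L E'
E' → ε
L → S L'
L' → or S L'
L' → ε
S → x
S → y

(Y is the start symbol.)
LL(1) parsing maintains a stack (initially the start symbol over $) and the input. At each step: if the stack top is a terminal, match it against the current input token; if it is a non-terminal N, replace it with the RHS of M[N, lookahead] (the unique production whose predict set contains the lookahead).

Stack is shown with the top on the left.

Stack            Input     Action
---------------------------------
Y $              y or x $  output Y → E Y'
E Y' $           y or x $  output E → L E'
L E' Y' $        y or x $  output L → S L'
S L' E' Y' $     y or x $  output S → y
y L' E' Y' $     y or x $  match 'y'
L' E' Y' $       or x $    output L' → or S L'
or S L' E' Y' $  or x $    match 'or'
S L' E' Y' $     x $       output S → x
x L' E' Y' $     x $       match 'x'
L' E' Y' $       $         output L' → ε
E' Y' $          $         output E' → ε
Y' $             $         output Y' → ε
$                $         accept

The string is accepted.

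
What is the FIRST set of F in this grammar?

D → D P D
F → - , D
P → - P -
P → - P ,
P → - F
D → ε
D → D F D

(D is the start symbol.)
To compute FIRST(F), examine every production with F on the left-hand side, reading each right-hand side left to right until a non-nullable symbol is reached.

From F → - , D:
  - '-' is a terminal: add '-' and stop

Collecting: FIRST(F) = { '-' }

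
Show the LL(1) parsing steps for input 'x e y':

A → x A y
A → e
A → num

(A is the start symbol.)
LL(1) parsing maintains a stack (initially the start symbol over $) and the input. At each step: if the stack top is a terminal, match it against the current input token; if it is a non-terminal N, replace it with the RHS of M[N, lookahead] (the unique production whose predict set contains the lookahead).

Stack is shown with the top on the left.

Stack    Input    Action
------------------------
A $      x e y $  output A → x A y
x A y $  x e y $  match 'x'
A y $    e y $    output A → e
e y $    e y $    match 'e'
y $      y $      match 'y'
$        $        accept

The string is accepted.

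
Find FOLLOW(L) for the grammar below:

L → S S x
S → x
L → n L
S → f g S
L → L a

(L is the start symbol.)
{ $, 'a' }

L is the start symbol, so $ ∈ FOLLOW(L).
In L → n L: L is at the end; this adds FOLLOW(L) to itself — nothing new
In L → L a: L is followed by a, add FIRST(a) \ {ε} = { 'a' }

Taking the union: FOLLOW(L) = { $, 'a' }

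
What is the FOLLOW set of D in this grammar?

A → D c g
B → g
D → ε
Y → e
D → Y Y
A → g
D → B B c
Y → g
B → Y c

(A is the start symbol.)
To compute FOLLOW(D), find every occurrence of D on a right-hand side N → α D β: add FIRST(β) \ {ε}, and if β is empty or nullable also add FOLLOW(N). Iterate to a fixed point.

In A → D c g: D is followed by c g, add FIRST(c g) \ {ε} = { 'c' }

Taking the union: FOLLOW(D) = { 'c' }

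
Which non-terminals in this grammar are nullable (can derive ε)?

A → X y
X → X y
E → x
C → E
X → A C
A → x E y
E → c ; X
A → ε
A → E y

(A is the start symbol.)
{ 'A' }

ε-productions: A → ε
So A is immediately nullable.
No further non-terminal can be added: every production for the remaining non-terminals contains a terminal or a non-nullable non-terminal.
Nullable = { 'A' }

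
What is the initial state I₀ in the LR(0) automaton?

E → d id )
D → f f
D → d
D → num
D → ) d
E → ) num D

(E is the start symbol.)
First, augment the grammar with E' → E
I₀ = CLOSURE({ [E' → . E] }):
  [E' → . E] has the dot before E: add [E → . d id )], [E → . ) num D]
No further items can be added.

I₀ = { [E → . ) num D], [E → . d id )], [E' → . E] }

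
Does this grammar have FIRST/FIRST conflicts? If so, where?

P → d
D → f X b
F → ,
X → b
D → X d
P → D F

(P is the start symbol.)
No FIRST/FIRST conflicts.

A FIRST/FIRST conflict occurs when two productions N → α and N → β for the same non-terminal have FIRST(α) ∩ FIRST(β) ≠ ∅ (with ε ∈ FIRST of a nullable right-hand side, so two nullable alternatives also conflict).

FIRST sets of the non-terminals at (or reachable through a nullable prefix from) the front of some alternative:
  FIRST(D) = { 'b', 'f' }
  FIRST(X) = { 'b' }

Productions for P:
  P → d: FIRST = { 'd' }
  P → D F: FIRST = { 'b', 'f' }
Productions for D:
  D → f X b: FIRST = { 'f' }
  D → X d: FIRST = { 'b' }
F, X have only one production, so no FIRST/FIRST conflict is possible there.

All alternatives of each non-terminal have pairwise disjoint FIRST sets.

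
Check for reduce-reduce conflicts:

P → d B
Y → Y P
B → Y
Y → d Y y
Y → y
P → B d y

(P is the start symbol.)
Yes — I11: [Y → d Y y .] vs [Y → y .]

A reduce-reduce conflict occurs when an LR(0) state has two complete items [A → α .] and [B → β .] — both call for a reduction, and with no lookahead the parser cannot choose between them.

Augment with P' → P and build the canonical LR(0) collection (I0 = CLOSURE({[P' → . P]}), then GOTO on every symbol after a dot until no new states appear). It has 14 states:
  I0: { [B → . Y], [P → . B d y], [P → . d B], [P' → . P], [Y → . Y P], [Y → . d Y y], [Y → . y] }  — shift
  I1: { [P → B . d y] }  — shift
  I2: { [P' → P .] }  — accept
  I3: { [B → . Y], [B → Y .], [P → . B d y], [P → . d B], [Y → . Y P], [Y → . d Y y], [Y → . y], [Y → Y . P] }  — shift, reduce
  I4: { [B → . Y], [P → d . B], [Y → . Y P], [Y → . d Y y], [Y → . y], [Y → d . Y y] }  — shift
  I5: { [Y → y .] }  — reduce
  I6: { [P → d B .] }  — reduce
  I7: { [B → . Y], [B → Y .], [P → . B d y], [P → . d B], [Y → . Y P], [Y → . d Y y], [Y → . y], [Y → Y . P], [Y → d Y . y] }  — shift, reduce
  I8: { [Y → . Y P], [Y → . d Y y], [Y → . y], [Y → d . Y y] }  — shift
  I9: { [B → . Y], [P → . B d y], [P → . d B], [Y → . Y P], [Y → . d Y y], [Y → . y], [Y → Y . P], [Y → d Y . y] }  — shift
  I10: { [Y → Y P .] }  — reduce
  I11: { [Y → d Y y .], [Y → y .] }  — 2 reduces
  I12: { [P → B d . y] }  — shift
  I13: { [P → B d y .] }  — reduce

I11 contains complete items [Y → d Y y .], [Y → y .] — reduce-reduce conflict.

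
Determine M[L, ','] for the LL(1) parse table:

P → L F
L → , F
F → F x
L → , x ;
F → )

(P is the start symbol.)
L → , F, L → , x ;

To find M[L, ','], we find productions for L where ',' is in the predict set (PREDICT(N → α) = (FIRST(α) \ {ε}) ∪ (FOLLOW(N) if α ⇒* ε)).

L → , F: PREDICT = { ',' }
  ',' is in predict set, so this production goes in M[L, ',']
L → , x ;: PREDICT = { ',' }
  ',' is in predict set, so this production goes in M[L, ',']

M[L, ','] = L → , F, L → , x ;  (a multiply-defined cell — the grammar is not LL(1))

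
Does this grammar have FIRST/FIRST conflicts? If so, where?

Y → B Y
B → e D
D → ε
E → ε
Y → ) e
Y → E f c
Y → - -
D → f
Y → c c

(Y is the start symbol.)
No FIRST/FIRST conflicts.

A FIRST/FIRST conflict occurs when two productions N → α and N → β for the same non-terminal have FIRST(α) ∩ FIRST(β) ≠ ∅ (with ε ∈ FIRST of a nullable right-hand side, so two nullable alternatives also conflict).

FIRST sets of the non-terminals at (or reachable through a nullable prefix from) the front of some alternative:
  FIRST(B) = { 'e' }
  FIRST(E) = { ε }

Productions for Y:
  Y → B Y: FIRST = { 'e' }
  Y → ) e: FIRST = { ')' }
  Y → E f c: FIRST = { 'f' }
  Y → - -: FIRST = { '-' }
  Y → c c: FIRST = { 'c' }
Productions for D:
  D → ε: FIRST = { ε }
  D → f: FIRST = { 'f' }
B, E have only one production, so no FIRST/FIRST conflict is possible there.

All alternatives of each non-terminal have pairwise disjoint FIRST sets.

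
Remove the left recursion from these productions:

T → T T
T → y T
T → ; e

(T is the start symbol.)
T is directly left-recursive. The standard transformation for
  A → A α₁ | ... | A α_m | β₁ | ... | β_n
is
  A  → β₁ A' | ... | β_n A'
  A' → α₁ A' | ... | α_m A' | ε

T → y T becomes T → y T T'
T → ; e becomes T → ; e T'
T → T T becomes T' → T T'
Add T' → ε

Resulting grammar:
T → y T T'
T → ; e T'
T' → T T'
T' → ε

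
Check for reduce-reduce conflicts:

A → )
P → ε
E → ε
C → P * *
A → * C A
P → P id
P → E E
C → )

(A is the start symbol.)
Yes — I2: [E → .] vs [P → .]

A reduce-reduce conflict occurs when an LR(0) state has two complete items [A → α .] and [B → β .] — both call for a reduction, and with no lookahead the parser cannot choose between them.

Augment with A' → A and build the canonical LR(0) collection (I0 = CLOSURE({[A' → . A]}), then GOTO on every symbol after a dot until no new states appear). It has 13 states:
  I0: { [A → . )], [A → . * C A], [A' → . A] }  — shift
  I1: { [A → ) .] }  — reduce
  I2: { [A → * . C A], [C → . )], [C → . P * *], [E → .], [P → . E E], [P → . P id], [P → .] }  — shift, 2 reduces
  I3: { [A' → A .] }  — accept
  I4: { [C → ) .] }  — reduce
  I5: { [A → * C . A], [A → . )], [A → . * C A] }  — shift
  I6: { [E → .], [P → E . E] }  — reduce
  I7: { [C → P . * *], [P → P . id] }  — shift
  I8: { [C → P * . *] }  — shift
  I9: { [P → P id .] }  — reduce
  I10: { [C → P * * .] }  — reduce
  I11: { [P → E E .] }  — reduce
  I12: { [A → * C A .] }  — reduce

I2 contains complete items [E → .], [P → .] — reduce-reduce conflict.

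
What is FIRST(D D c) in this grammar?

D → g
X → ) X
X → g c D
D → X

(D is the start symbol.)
{ ')', 'g' }

FIRST sets of the non-terminals involved (from the grammar, by fixed-point iteration):
  FIRST(D) = { ')', 'g' }

To compute FIRST(D D c), process the symbols left to right:
Symbol D is a non-terminal. Add FIRST(D) \ {ε} = { ')', 'g' }
D is not nullable (ε ∉ FIRST(D)), so stop here.
FIRST(D D c) = { ')', 'g' }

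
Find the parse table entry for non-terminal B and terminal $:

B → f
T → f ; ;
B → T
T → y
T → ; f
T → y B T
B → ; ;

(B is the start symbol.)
To find M[B, $], we find productions for B where $ is in the predict set (PREDICT(N → α) = (FIRST(α) \ {ε}) ∪ (FOLLOW(N) if α ⇒* ε)).

Relevant sets:
  FIRST(T) = { ';', 'f', 'y' }

B → f: PREDICT = { 'f' }
B → T: PREDICT = { ';', 'f', 'y' }
B → ; ;: PREDICT = { ';' }

M[B, $] is empty (no production applies)

Answer: Empty (error entry)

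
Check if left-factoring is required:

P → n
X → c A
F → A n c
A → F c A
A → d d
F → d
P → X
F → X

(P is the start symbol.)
Left-factoring is needed when two productions for the same non-terminal
share a common prefix on the right-hand side.

Productions for P:
  P → n
  P → X
Productions for F:
  F → A n c
  F → d
  F → X
Productions for A:
  A → F c A
  A → d d

No common prefixes found.

Answer: No, left-factoring is not needed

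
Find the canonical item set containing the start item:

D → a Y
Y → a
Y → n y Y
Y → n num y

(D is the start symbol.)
{ [D → . a Y], [D' → . D] }

First, augment the grammar with D' → D
I₀ = CLOSURE({ [D' → . D] }):
  [D' → . D] has the dot before D: add [D → . a Y]
No further items can be added.

I₀ = { [D → . a Y], [D' → . D] }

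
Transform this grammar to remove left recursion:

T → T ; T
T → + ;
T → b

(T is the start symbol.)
T → + ; T'
T → b T'
T' → ; T T'
T' → ε

T is directly left-recursive. The standard transformation for
  A → A α₁ | ... | A α_m | β₁ | ... | β_n
is
  A  → β₁ A' | ... | β_n A'
  A' → α₁ A' | ... | α_m A' | ε

T → + ; becomes T → + ; T'
T → b becomes T → b T'
T → T ; T becomes T' → ; T T'
Add T' → ε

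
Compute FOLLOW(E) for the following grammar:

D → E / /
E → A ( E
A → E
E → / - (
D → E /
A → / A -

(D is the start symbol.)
{ '(', '-', '/' }

In D → E / /: E is followed by '/' '/', add FIRST('/' '/') \ {ε} = { '/' }
In E → A ( E: E is at the end; this adds FOLLOW(E) to itself — nothing new
In A → E: E is at the end, add FOLLOW(A)
In D → E /: E is followed by '/', add FIRST('/') \ {ε} = { '/' }

The FOLLOW sets referred to above (computed the same way, to a fixed point):
  FOLLOW(A) = { '(', '-' }

Taking the union: FOLLOW(E) = { '(', '-', '/' }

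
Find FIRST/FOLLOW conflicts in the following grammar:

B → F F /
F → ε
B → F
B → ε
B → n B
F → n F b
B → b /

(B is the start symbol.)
Yes. F → n F b with FOLLOW(F) on { 'n' }

A FIRST/FOLLOW conflict occurs when a non-terminal N has a nullable alternative N → β (β ⇒* ε) and another alternative N → α with FIRST(α) ∩ FOLLOW(N) ≠ ∅: on such a lookahead the parser cannot decide between expanding α and letting N vanish via β.

Nullable non-terminals: B, F.
FIRST sets used below: FIRST(F) = { 'n', ε }

B: nullable alternative(s) B → F, B → ε; FOLLOW(B) = { $ }
  B → F F /: FIRST \ {ε} = { '/', 'n' } — disjoint from FOLLOW(B)
  B → F: FIRST \ {ε} = { 'n' } — disjoint from FOLLOW(B)
  B → ε: FIRST \ {ε} = { } — disjoint from FOLLOW(B)
  B → n B: FIRST \ {ε} = { 'n' } — disjoint from FOLLOW(B)
  B → b /: FIRST \ {ε} = { 'b' } — disjoint from FOLLOW(B)

F: nullable alternative(s) F → ε; FOLLOW(F) = { $, '/', 'b', 'n' }
  F → ε: FIRST \ {ε} = { } — this is the only nullable alternative, skip
  F → n F b: FIRST \ {ε} = { 'n' } — overlaps FOLLOW(F) on { 'n' }: CONFLICT

So the grammar has 1 FIRST/FOLLOW conflict (marked CONFLICT above).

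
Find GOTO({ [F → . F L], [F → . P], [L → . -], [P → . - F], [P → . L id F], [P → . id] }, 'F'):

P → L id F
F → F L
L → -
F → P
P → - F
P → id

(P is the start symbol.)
{ [F → F . L], [L → . -] }

GOTO(I, 'F') = CLOSURE({ [A → αX.β] : [A → α.Xβ] ∈ I, X = 'F' })

Items with dot before 'F', with the dot advanced:
  [F → . F L] → [F → F . L]
Closure of the advanced items:
  [F → F . L] has the dot before L: add [L → . -]

GOTO = { [F → F . L], [L → . -] }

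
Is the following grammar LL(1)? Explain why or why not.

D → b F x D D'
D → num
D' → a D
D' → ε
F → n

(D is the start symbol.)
Relevant sets:
  FOLLOW(D') = { $, 'a' }

For D:
  PREDICT(D → b F x D D') = { 'b' }
  PREDICT(D → num) = { 'num' }
For D':
  PREDICT(D' → a D) = { 'a' }
  PREDICT(D' → ε) = { $, 'a' }
F has a single production, so nothing to check there.

Conflict found: Predict set conflict for D': { 'a' }
The grammar is NOT LL(1).

Answer: No. Predict set conflict for D': { 'a' }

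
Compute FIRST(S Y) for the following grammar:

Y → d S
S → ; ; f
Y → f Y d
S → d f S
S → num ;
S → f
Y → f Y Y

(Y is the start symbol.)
FIRST sets of the non-terminals involved (from the grammar, by fixed-point iteration):
  FIRST(S) = { ';', 'd', 'f', 'num' }

To compute FIRST(S Y), process the symbols left to right:
Symbol S is a non-terminal. Add FIRST(S) \ {ε} = { ';', 'd', 'f', 'num' }
S is not nullable (ε ∉ FIRST(S)), so stop here.
FIRST(S Y) = { ';', 'd', 'f', 'num' }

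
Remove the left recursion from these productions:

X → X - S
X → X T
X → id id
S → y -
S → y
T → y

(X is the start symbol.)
X → id id X'
X' → - S X'
X' → T X'
X' → ε
S → y -
S → y
T → y

X is directly left-recursive. The standard transformation for
  A → A α₁ | ... | A α_m | β₁ | ... | β_n
is
  A  → β₁ A' | ... | β_n A'
  A' → α₁ A' | ... | α_m A' | ε

X → id id becomes X → id id X'
X → X - S becomes X' → - S X'
X → X T becomes X' → T X'
Add X' → ε

Productions for other non-terminals are unchanged:
  S → y -
  S → y
  T → y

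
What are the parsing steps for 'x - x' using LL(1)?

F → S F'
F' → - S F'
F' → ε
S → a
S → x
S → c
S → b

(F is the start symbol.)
Stack is shown with the top on the left.

Stack     Input    Action
-------------------------
F $       x - x $  output F → S F'
S F' $    x - x $  output S → x
x F' $    x - x $  match 'x'
F' $      - x $    output F' → - S F'
- S F' $  - x $    match '-'
S F' $    x $      output S → x
x F' $    x $      match 'x'
F' $      $        output F' → ε
$         $        accept

The string is accepted.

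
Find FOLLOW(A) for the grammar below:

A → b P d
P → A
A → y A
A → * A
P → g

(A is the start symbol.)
To compute FOLLOW(A), find every occurrence of A on a right-hand side N → α A β: add FIRST(β) \ {ε}, and if β is empty or nullable also add FOLLOW(N). Iterate to a fixed point.

A is the start symbol, so $ ∈ FOLLOW(A).
In P → A: A is at the end, add FOLLOW(P)
In A → y A: A is at the end; this adds FOLLOW(A) to itself — nothing new
In A → * A: A is at the end; this adds FOLLOW(A) to itself — nothing new

The FOLLOW sets referred to above (computed the same way, to a fixed point):
  FOLLOW(P) = { 'd' }

Taking the union: FOLLOW(A) = { $, 'd' }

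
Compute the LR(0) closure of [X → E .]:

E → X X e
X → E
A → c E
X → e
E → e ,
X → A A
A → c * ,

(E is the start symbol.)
{ [X → E .] }

To compute CLOSURE, for each item [A → α.Bβ] where B is a non-terminal, add [B → .γ] for all productions B → γ; repeat for the newly added items until nothing changes.

Start with: [X → E .]
The dot is at the end, so nothing is added.

CLOSURE = { [X → E .] }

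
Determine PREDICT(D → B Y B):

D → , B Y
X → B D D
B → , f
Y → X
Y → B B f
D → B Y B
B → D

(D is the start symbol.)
PREDICT(D → B Y B) = (FIRST(RHS) \ {ε}) ∪ (FOLLOW(D) if ε ∈ FIRST(RHS), i.e. RHS ⇒* ε)
FIRST(B) = { ',' }
FIRST(B Y B) = { ',' }
ε ∉ FIRST(B Y B), so FOLLOW(D) is not added.
PREDICT(D → B Y B) = { ',' }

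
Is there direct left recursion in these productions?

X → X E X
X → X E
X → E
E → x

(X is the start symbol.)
X → X E X: LEFT RECURSIVE (starts with X)
X → X E: LEFT RECURSIVE (starts with X)
X → E: starts with E
E → x: starts with x

The grammar has direct left recursion on: X.

Answer: Yes, X is left-recursive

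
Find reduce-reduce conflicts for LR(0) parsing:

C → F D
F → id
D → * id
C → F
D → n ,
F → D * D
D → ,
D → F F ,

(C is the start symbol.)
Augment with C' → C and build the canonical LR(0) collection (I0 = CLOSURE({[C' → . C]}), then GOTO on every symbol after a dot until no new states appear). It has 16 states:
  I0: { [C → . F D], [C → . F], [C' → . C], [D → . * id], [D → . ,], [D → . F F ,], [D → . n ,], [F → . D * D], [F → . id] }  — shift
  I1: { [D → * . id] }  — shift
  I2: { [D → , .] }  — reduce
  I3: { [C' → C .] }  — accept
  I4: { [F → D . * D] }  — shift
  I5: { [C → F . D], [C → F .], [D → . * id], [D → . ,], [D → . F F ,], [D → . n ,], [D → F . F ,], [F → . D * D], [F → . id] }  — shift, reduce
  I6: { [F → id .] }  — reduce
  I7: { [D → n . ,] }  — shift
  I8: { [D → n , .] }  — reduce
  I9: { [C → F D .], [F → D . * D] }  — shift, reduce
  I10: { [D → . * id], [D → . ,], [D → . F F ,], [D → . n ,], [D → F . F ,], [D → F F . ,], [F → . D * D], [F → . id] }  — shift
  I11: { [D → , .], [D → F F , .] }  — 2 reduces
  I12: { [D → . * id], [D → . ,], [D → . F F ,], [D → . n ,], [F → . D * D], [F → . id], [F → D * . D] }  — shift
  I13: { [F → D * D .], [F → D . * D] }  — shift, reduce
  I14: { [D → . * id], [D → . ,], [D → . F F ,], [D → . n ,], [D → F . F ,], [F → . D * D], [F → . id] }  — shift
  I15: { [D → * id .] }  — reduce

I11 contains complete items [D → , .], [D → F F , .] — reduce-reduce conflict.

Answer: Yes — I11: [D → , .] vs [D → F F , .]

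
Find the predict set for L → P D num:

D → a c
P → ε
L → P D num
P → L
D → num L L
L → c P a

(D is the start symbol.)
PREDICT(L → P D num) = (FIRST(RHS) \ {ε}) ∪ (FOLLOW(L) if ε ∈ FIRST(RHS), i.e. RHS ⇒* ε)
FIRST(P) = { 'a', 'c', 'num', ε }
FIRST(D) = { 'a', 'num' }
FIRST(P D num) = { 'a', 'c', 'num' }
ε ∉ FIRST(P D num), so FOLLOW(L) is not added.
PREDICT(L → P D num) = { 'a', 'c', 'num' }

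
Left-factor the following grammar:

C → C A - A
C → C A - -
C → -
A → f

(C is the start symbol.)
Left-factoring transforms A → αβ₁ | αβ₂ into A → αA' and A' → β₁ | β₂
(α is the longest common prefix among the alternatives). Repeat until
no nonterminal has two alternatives with a common prefix.

Round 1: C has alternatives sharing prefix 'C A -'. Introduce C': C → C A - C'
  Add: C' → A
  Add: C' → -

No remaining common prefixes — done.

Resulting grammar:
C → C A - C'
C' → A
C' → -
C → -
A → f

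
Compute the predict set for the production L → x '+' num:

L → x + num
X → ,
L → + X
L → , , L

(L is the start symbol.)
{ 'x' }

PREDICT(L → x '+' num) = (FIRST(RHS) \ {ε}) ∪ (FOLLOW(L) if ε ∈ FIRST(RHS), i.e. RHS ⇒* ε)
FIRST(x '+' num) = { 'x' }
ε ∉ FIRST(x '+' num), so FOLLOW(L) is not added.
PREDICT(L → x '+' num) = { 'x' }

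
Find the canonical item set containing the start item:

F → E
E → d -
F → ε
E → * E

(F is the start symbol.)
{ [E → . * E], [E → . d -], [F → . E], [F → .], [F' → . F] }

First, augment the grammar with F' → F
I₀ = CLOSURE({ [F' → . F] }):
  [F' → . F] has the dot before F: add [F → . E], [F → .]
  [F → . E] has the dot before E: add [E → . d -], [E → . * E]
No further items can be added.

I₀ = { [E → . * E], [E → . d -], [F → . E], [F → .], [F' → . F] }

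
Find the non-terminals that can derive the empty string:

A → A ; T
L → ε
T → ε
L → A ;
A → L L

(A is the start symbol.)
A non-terminal is nullable if it can derive ε (the empty string): either it has an ε-production, or it has a production whose right-hand side consists entirely of nullable non-terminals.

ε-productions: L → ε, T → ε
So L, T are immediately nullable.
A → L L: every symbol on the right is nullable, so A is nullable too.
Every non-terminal is now nullable.
Nullable = { 'A', 'L', 'T' }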